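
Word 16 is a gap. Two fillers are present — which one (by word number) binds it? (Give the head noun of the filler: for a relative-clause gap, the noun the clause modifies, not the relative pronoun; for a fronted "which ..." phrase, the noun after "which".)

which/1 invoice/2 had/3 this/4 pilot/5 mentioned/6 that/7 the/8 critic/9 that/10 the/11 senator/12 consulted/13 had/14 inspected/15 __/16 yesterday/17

The marked gap is the direct object of "inspected".
Its filler is the fronted wh-phrase "which invoice", at word 2.
(The other dependency links word 9 to a gap after word 13.)

2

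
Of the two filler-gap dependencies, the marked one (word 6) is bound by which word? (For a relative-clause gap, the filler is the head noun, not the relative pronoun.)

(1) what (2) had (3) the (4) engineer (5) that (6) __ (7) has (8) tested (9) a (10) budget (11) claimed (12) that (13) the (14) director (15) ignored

4

The marked gap is inside the relative clause, the subject of "tested".
Its filler is the head noun "engineer" (via "that"), at word 4.
(The other dependency links word 1 to a gap after word 15.)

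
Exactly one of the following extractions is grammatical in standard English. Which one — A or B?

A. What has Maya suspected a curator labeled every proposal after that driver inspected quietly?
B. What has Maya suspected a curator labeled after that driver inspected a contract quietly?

In A, the wh-phrase is extracted from inside an adjunct island (introduced by "after"), which blocks movement.
In B, the extraction path crosses only that-complement boundaries, which are transparent.
So B is grammatical.

B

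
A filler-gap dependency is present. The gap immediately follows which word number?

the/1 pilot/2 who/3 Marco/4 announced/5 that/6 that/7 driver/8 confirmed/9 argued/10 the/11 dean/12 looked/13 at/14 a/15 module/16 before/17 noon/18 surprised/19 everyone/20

The displaced element is "the pilot" (word 2).
It is linked across 2 clause boundaries (that → Ø).
It functions as the subject of "argued", so the gap sits immediately after word 9 ("confirmed").
Base order: Marco announced that that driver confirmed that the pilot argued the dean looked at a module before noon.

9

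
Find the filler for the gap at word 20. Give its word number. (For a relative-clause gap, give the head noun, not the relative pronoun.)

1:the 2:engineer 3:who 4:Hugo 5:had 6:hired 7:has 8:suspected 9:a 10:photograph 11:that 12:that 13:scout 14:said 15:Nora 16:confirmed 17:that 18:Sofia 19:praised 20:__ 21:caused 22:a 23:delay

10

The gap at 20 is the object of "praised", inside a relative clause.
The relative pronoun is "that" (word 11); it is bound by the head noun immediately before it.
Its filler is the head noun "photograph", at word 10.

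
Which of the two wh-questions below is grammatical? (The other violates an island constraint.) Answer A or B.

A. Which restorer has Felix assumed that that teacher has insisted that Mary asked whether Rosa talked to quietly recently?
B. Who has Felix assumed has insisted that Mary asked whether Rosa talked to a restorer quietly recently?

B

In A, the wh-phrase is extracted from inside a wh-island (introduced by "whether"), which blocks movement.
In B, the extraction path crosses only that-complement boundaries, which are transparent.
So B is grammatical.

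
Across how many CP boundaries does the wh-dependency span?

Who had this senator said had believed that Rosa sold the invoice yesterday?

1

"who" is extracted from the subject of "believed".
Boundaries crossed, outermost first: [Ø] — 1 in total.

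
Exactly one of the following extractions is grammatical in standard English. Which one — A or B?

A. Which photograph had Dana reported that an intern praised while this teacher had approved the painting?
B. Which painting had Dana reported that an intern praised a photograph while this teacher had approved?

A

In B, the wh-phrase is extracted from inside an adjunct island (introduced by "while"), which blocks movement.
In A, the extraction path crosses only that-complement boundaries, which are transparent.
So A is grammatical.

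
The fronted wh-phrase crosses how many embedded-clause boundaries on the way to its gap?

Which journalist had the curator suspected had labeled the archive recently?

1

"which journalist" is extracted from the subject of "labeled".
Boundaries crossed, outermost first: [Ø] — 1 in total.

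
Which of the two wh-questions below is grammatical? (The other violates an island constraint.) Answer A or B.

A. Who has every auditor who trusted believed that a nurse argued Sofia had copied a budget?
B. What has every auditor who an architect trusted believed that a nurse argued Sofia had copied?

In A, the wh-phrase is extracted from inside a complex-NP island (relative clause) (introduced by "who"), which blocks movement.
In B, the extraction path crosses only that-complement boundaries, which are transparent.
So B is grammatical.

B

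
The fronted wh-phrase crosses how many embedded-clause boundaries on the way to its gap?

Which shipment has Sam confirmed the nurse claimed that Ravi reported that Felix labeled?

"which shipment" is extracted from the object of "labeled".
Boundaries crossed, outermost first: [Ø], [that], [that] — 3 in total.

3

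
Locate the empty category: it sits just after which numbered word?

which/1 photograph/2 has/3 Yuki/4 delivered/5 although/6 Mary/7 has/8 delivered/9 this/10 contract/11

5

The displaced element is "which photograph" (word 2).
It functions as the direct object of "delivered", so the gap sits immediately after word 5 ("delivered").
Base order: Yuki has delivered which photograph although Mary has delivered this contract.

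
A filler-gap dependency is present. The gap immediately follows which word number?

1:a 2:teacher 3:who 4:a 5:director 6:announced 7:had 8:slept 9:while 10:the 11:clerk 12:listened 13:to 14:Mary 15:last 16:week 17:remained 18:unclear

6

The displaced element is "a teacher" (word 2).
It is linked across 1 clause boundary (Ø).
It functions as the subject of "slept", so the gap sits immediately after word 6 ("announced").
Base order: A director announced that a teacher had slept while the clerk listened to Mary last week.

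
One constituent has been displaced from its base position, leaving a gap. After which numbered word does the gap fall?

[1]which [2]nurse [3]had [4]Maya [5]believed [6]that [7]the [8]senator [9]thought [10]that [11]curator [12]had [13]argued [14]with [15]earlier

14

The displaced element is "which nurse" (word 2).
It is linked across 2 clause boundaries (that → Ø).
It functions as the object of the preposition "with" of "argued", so the gap sits immediately after word 14 ("with").
Base order: Maya had believed that the senator thought that curator had argued with which nurse earlier.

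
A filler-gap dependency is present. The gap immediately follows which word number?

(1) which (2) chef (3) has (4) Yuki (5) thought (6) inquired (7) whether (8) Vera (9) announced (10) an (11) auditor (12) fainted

The displaced element is "which chef" (word 2).
It is linked across 1 clause boundary (Ø).
It functions as the subject of "inquired", so the gap sits immediately after word 5 ("thought").
Base order: Yuki has thought that which chef inquired whether Vera announced an auditor fainted.

5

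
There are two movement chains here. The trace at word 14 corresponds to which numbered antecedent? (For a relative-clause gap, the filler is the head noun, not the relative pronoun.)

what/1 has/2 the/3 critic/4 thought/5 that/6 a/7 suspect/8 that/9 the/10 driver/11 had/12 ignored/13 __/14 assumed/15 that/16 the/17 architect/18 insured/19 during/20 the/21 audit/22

The marked gap is inside the relative clause, the direct object of "ignored".
Its filler is the head noun "suspect" (via "that"), at word 8.
(The other dependency links word 1 to a gap after word 19.)

8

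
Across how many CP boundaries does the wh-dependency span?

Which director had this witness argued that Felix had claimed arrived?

2

"which director" is extracted from the subject of "arrived".
Boundaries crossed, outermost first: [that], [Ø] — 2 in total.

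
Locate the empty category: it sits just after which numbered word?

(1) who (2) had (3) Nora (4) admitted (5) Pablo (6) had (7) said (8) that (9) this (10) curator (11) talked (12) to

The displaced element is "who" (word 1).
It is linked across 2 clause boundaries (Ø → that).
It functions as the object of the preposition "to" of "talked", so the gap sits immediately after word 12 ("to").
Base order: Nora had admitted Pablo had said that this curator talked to who.

12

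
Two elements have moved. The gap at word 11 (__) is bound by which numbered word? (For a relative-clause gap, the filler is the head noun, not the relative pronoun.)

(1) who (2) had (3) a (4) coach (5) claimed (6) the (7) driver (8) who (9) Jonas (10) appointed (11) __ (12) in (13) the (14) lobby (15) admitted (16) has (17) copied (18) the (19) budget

The marked gap is inside the relative clause, the direct object of "appointed".
Its filler is the head noun "driver" (via "who"), at word 7.
(The other dependency links word 1 to a gap after word 15.)

7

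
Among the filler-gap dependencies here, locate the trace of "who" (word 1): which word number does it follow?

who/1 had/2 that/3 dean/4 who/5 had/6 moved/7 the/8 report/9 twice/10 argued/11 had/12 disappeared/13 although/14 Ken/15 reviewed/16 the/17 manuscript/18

The displaced element is "who" (word 1).
It is linked across 1 clause boundary (Ø).
It functions as the subject of "disappeared", so the gap sits immediately after word 11 ("argued").
Base order: That dean who had moved the report twice had argued that who had disappeared although Ken reviewed the manuscript.

11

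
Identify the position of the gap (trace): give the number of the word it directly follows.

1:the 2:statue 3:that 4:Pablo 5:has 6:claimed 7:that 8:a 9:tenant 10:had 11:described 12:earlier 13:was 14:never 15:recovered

11

The displaced element is "the statue" (word 2).
It is linked across 1 clause boundary (that).
It functions as the direct object of "described", so the gap sits immediately after word 11 ("described").
Base order: Pablo has claimed that a tenant had described the statue earlier.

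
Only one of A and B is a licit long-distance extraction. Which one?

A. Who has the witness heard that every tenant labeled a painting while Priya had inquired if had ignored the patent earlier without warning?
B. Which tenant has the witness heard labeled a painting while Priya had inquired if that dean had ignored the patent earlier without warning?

In A, the wh-phrase is extracted from inside an adjunct island (introduced by "while"), which blocks movement.
In B, the extraction path crosses only that-complement boundaries, which are transparent.
So B is grammatical.

B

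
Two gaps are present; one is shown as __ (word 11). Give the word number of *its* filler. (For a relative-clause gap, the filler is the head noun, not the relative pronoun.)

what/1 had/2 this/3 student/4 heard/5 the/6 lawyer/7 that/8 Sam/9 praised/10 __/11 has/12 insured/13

7

The marked gap is inside the relative clause, the direct object of "praised".
Its filler is the head noun "lawyer" (via "that"), at word 7.
(The other dependency links word 1 to a gap after word 13.)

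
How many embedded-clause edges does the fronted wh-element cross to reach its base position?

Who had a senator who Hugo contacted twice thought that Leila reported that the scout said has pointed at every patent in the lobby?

3

"who" is extracted from the subject of "pointed".
Boundaries crossed, outermost first: [that], [that], [Ø] — 3 in total.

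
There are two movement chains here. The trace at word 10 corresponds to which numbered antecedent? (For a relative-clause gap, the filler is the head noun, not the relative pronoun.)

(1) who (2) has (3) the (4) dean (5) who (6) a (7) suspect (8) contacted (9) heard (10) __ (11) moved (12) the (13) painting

1

The marked gap is the subject of "moved".
Its filler is the fronted wh-phrase "who", at word 1.
(The other dependency links word 4 to a gap after word 8.)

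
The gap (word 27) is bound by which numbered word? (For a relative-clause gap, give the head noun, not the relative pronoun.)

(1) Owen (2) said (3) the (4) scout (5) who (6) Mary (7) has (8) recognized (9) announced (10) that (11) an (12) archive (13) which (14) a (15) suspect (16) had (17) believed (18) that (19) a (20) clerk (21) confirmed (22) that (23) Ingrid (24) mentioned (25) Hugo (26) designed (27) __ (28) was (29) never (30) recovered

The gap at 27 is the object of "designed", inside a relative clause.
The relative pronoun is "which" (word 13); it is bound by the head noun immediately before it.
Its filler is the head noun "archive", at word 12.

12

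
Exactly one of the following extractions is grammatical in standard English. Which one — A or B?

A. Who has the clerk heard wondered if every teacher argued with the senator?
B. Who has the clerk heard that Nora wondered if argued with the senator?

In B, the wh-phrase is extracted from inside a wh-island (introduced by "if"), which blocks movement.
In A, the extraction path crosses only that-complement boundaries, which are transparent.
So A is grammatical.

A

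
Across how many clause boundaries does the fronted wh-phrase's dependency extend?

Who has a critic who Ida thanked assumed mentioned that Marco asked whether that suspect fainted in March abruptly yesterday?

1

"who" is extracted from the subject of "mentioned".
Boundaries crossed, outermost first: [Ø] — 1 in total.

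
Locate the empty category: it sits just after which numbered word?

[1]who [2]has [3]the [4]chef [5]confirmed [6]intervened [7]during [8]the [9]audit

The displaced element is "who" (word 1).
It is linked across 1 clause boundary (Ø).
It functions as the subject of "intervened", so the gap sits immediately after word 5 ("confirmed").
Base order: The chef has confirmed that who intervened during the audit.

5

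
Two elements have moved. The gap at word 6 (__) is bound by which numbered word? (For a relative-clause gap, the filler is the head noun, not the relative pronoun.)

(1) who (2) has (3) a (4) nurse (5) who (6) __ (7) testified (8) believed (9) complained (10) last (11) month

4

The marked gap is inside the relative clause, the subject of "testified".
Its filler is the head noun "nurse" (via "who"), at word 4.
(The other dependency links word 1 to a gap after word 8.)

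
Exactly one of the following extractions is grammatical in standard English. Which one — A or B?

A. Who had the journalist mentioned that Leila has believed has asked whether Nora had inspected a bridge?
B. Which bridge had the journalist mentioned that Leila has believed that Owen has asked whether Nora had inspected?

A

In B, the wh-phrase is extracted from inside a wh-island (introduced by "whether"), which blocks movement.
In A, the extraction path crosses only that-complement boundaries, which are transparent.
So A is grammatical.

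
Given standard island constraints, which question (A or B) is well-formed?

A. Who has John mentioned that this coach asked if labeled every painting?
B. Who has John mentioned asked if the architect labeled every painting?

In A, the wh-phrase is extracted from inside a wh-island (introduced by "if"), which blocks movement.
In B, the extraction path crosses only that-complement boundaries, which are transparent.
So B is grammatical.

B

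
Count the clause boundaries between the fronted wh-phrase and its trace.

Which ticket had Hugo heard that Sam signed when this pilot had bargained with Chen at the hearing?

"which ticket" is extracted from the object of "signed".
Boundaries crossed, outermost first: [that] — 1 in total.

1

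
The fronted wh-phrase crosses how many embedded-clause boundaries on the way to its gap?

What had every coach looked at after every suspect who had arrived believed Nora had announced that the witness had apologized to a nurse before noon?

"what" originates inside the matrix clause — no clause boundary is crossed.

0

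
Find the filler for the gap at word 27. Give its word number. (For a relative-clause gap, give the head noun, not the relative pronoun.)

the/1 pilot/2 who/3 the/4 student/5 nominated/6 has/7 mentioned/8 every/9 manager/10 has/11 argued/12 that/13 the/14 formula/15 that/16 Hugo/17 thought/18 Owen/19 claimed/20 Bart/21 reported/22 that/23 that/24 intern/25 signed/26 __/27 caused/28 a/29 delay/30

15

The gap at 27 is the object of "signed", inside a relative clause.
The relative pronoun is "that" (word 16); it is bound by the head noun immediately before it.
Its filler is the head noun "formula", at word 15.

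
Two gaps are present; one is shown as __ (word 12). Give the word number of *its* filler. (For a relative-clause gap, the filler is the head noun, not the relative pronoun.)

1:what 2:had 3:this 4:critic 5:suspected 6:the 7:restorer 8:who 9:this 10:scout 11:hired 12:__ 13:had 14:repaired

The marked gap is inside the relative clause, the direct object of "hired".
Its filler is the head noun "restorer" (via "who"), at word 7.
(The other dependency links word 1 to a gap after word 14.)

7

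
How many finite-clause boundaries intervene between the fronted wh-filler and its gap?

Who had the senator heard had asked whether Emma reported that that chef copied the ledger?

"who" is extracted from the subject of "asked".
Boundaries crossed, outermost first: [Ø] — 1 in total.

1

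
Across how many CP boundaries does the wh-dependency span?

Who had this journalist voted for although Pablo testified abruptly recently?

0

"who" originates inside the matrix clause — no clause boundary is crossed.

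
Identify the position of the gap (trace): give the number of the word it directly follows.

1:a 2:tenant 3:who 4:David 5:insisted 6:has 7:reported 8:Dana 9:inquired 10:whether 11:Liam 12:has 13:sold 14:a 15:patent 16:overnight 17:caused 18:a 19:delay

The displaced element is "a tenant" (word 2).
It is linked across 1 clause boundary (Ø).
It functions as the subject of "reported", so the gap sits immediately after word 5 ("insisted").
Base order: David insisted that a tenant has reported Dana inquired whether Liam has sold a patent overnight.

5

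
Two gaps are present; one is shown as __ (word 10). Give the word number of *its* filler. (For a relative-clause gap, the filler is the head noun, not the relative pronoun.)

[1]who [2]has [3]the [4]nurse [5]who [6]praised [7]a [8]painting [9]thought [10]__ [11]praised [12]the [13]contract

The marked gap is the subject of "praised".
Its filler is the fronted wh-phrase "who", at word 1.
(The other dependency links word 4 to a gap after word 5.)

1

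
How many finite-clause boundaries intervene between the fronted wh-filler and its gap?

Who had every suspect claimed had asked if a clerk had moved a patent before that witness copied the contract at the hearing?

1

"who" is extracted from the subject of "asked".
Boundaries crossed, outermost first: [Ø] — 1 in total.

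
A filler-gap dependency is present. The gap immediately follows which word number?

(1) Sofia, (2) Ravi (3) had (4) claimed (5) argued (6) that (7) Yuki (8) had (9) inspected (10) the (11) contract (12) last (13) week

4

The displaced element is "Sofia" (word 1).
It is linked across 1 clause boundary (Ø).
It functions as the subject of "argued", so the gap sits immediately after word 4 ("claimed").
Base order: Ravi had claimed that Sofia argued that Yuki had inspected the contract last week.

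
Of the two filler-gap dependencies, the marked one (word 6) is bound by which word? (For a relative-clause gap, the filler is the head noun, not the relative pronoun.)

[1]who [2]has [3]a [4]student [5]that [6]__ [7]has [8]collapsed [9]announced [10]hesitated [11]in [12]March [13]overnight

4

The marked gap is inside the relative clause, the subject of "collapsed".
Its filler is the head noun "student" (via "that"), at word 4.
(The other dependency links word 1 to a gap after word 9.)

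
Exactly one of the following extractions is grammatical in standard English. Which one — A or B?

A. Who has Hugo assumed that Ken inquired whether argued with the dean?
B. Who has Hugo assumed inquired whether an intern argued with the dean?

In A, the wh-phrase is extracted from inside a wh-island (introduced by "whether"), which blocks movement.
In B, the extraction path crosses only that-complement boundaries, which are transparent.
So B is grammatical.

B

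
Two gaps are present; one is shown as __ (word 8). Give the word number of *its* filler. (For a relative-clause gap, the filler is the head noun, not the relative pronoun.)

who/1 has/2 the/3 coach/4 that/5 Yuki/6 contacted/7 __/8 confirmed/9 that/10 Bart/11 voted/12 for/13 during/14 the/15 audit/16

The marked gap is inside the relative clause, the direct object of "contacted".
Its filler is the head noun "coach" (via "that"), at word 4.
(The other dependency links word 1 to a gap after word 13.)

4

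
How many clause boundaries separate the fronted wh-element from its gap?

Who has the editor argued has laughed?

"who" is extracted from the subject of "laughed".
Boundaries crossed, outermost first: [Ø] — 1 in total.

1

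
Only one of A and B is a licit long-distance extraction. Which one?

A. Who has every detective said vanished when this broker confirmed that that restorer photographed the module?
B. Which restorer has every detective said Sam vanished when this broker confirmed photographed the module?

A

In B, the wh-phrase is extracted from inside an adjunct island (introduced by "when"), which blocks movement.
In A, the extraction path crosses only that-complement boundaries, which are transparent.
So A is grammatical.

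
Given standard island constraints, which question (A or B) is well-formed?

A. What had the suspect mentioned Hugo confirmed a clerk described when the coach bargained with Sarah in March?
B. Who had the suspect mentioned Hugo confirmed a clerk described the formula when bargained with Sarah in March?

A

In B, the wh-phrase is extracted from inside an adjunct island (introduced by "when"), which blocks movement.
In A, the extraction path crosses only that-complement boundaries, which are transparent.
So A is grammatical.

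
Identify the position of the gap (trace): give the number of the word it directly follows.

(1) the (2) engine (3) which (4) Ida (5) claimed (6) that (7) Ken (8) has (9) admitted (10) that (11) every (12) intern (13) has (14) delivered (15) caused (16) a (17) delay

14

The displaced element is "the engine" (word 2).
It is linked across 2 clause boundaries (that → that).
It functions as the direct object of "delivered", so the gap sits immediately after word 14 ("delivered").
Base order: Ida claimed that Ken has admitted that every intern has delivered the engine.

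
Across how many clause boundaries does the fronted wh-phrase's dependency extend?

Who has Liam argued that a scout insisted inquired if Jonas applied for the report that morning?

"who" is extracted from the subject of "inquired".
Boundaries crossed, outermost first: [that], [Ø] — 2 in total.

2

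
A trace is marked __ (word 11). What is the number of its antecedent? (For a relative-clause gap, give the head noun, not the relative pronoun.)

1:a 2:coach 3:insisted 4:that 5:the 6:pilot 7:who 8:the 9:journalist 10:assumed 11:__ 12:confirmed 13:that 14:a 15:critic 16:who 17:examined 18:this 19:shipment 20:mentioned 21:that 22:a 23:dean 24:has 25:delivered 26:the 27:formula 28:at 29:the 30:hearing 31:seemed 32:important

The gap at 11 is the subject of "confirmed", inside a relative clause.
The relative pronoun is "who" (word 7); it is bound by the head noun immediately before it.
Its filler is the head noun "pilot", at word 6.

6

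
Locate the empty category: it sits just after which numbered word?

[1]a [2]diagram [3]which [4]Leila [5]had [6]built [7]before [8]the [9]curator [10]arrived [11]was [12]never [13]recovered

6

The displaced element is "a diagram" (word 2).
It functions as the direct object of "built", so the gap sits immediately after word 6 ("built").
Base order: Leila had built a diagram before the curator arrived.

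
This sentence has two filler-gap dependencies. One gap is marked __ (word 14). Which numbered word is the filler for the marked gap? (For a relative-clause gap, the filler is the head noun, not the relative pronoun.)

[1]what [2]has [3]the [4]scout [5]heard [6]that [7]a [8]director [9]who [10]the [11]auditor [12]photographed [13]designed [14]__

1

The marked gap is the direct object of "designed".
Its filler is the fronted wh-phrase "what", at word 1.
(The other dependency links word 8 to a gap after word 12.)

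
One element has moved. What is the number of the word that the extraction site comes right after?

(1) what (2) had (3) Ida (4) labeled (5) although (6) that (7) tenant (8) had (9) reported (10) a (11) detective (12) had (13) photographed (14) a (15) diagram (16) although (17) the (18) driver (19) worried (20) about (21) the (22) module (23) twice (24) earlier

4

The displaced element is "what" (word 1).
It functions as the direct object of "labeled", so the gap sits immediately after word 4 ("labeled").
Base order: Ida had labeled what although that tenant had reported a detective had photographed a diagram although the driver worried about the module twice earlier.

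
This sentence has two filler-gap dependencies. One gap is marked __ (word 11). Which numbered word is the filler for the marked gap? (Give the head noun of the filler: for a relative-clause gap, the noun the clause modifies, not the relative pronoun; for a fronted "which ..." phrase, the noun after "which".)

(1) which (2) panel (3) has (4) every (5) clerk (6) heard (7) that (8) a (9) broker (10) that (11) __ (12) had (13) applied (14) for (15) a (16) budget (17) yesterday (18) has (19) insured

9

The marked gap is inside the relative clause, the subject of "applied".
Its filler is the head noun "broker" (via "that"), at word 9.
(The other dependency links word 2 to a gap after word 19.)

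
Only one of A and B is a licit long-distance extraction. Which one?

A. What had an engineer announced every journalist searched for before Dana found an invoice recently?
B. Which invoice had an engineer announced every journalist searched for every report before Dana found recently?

A

In B, the wh-phrase is extracted from inside an adjunct island (introduced by "before"), which blocks movement.
In A, the extraction path crosses only that-complement boundaries, which are transparent.
So A is grammatical.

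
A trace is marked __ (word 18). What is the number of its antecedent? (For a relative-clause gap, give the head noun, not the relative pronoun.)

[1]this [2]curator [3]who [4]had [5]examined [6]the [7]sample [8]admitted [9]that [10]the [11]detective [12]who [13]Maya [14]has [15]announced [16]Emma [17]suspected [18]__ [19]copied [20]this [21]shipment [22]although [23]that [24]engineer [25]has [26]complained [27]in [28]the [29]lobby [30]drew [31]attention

The gap at 18 is the subject of "copied", inside a relative clause.
The relative pronoun is "who" (word 12); it is bound by the head noun immediately before it.
Its filler is the head noun "detective", at word 11.

11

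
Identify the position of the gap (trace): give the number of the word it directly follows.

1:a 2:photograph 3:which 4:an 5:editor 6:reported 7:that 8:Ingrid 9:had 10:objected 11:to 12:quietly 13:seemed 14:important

The displaced element is "a photograph" (word 2).
It is linked across 1 clause boundary (that).
It functions as the object of the preposition "to" of "objected", so the gap sits immediately after word 11 ("to").
Base order: An editor reported that Ingrid had objected to a photograph quietly.

11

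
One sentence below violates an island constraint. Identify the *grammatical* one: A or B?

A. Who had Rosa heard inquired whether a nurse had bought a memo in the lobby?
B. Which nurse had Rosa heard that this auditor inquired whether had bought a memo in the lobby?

In B, the wh-phrase is extracted from inside a wh-island (introduced by "whether"), which blocks movement.
In A, the extraction path crosses only that-complement boundaries, which are transparent.
So A is grammatical.

A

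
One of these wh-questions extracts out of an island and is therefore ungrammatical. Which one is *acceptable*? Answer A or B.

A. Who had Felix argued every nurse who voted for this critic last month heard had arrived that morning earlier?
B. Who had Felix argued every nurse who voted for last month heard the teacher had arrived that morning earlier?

In B, the wh-phrase is extracted from inside a complex-NP island (relative clause) (introduced by "who"), which blocks movement.
In A, the extraction path crosses only that-complement boundaries, which are transparent.
So A is grammatical.

A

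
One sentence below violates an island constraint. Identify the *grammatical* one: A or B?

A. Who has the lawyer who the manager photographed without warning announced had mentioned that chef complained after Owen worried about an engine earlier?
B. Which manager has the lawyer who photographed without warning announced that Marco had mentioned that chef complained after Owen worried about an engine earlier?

A

In B, the wh-phrase is extracted from inside a complex-NP island (relative clause) (introduced by "who"), which blocks movement.
In A, the extraction path crosses only that-complement boundaries, which are transparent.
So A is grammatical.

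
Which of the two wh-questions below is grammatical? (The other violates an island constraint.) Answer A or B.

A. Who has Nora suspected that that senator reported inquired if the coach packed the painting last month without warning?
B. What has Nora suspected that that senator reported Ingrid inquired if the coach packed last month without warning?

In B, the wh-phrase is extracted from inside a wh-island (introduced by "if"), which blocks movement.
In A, the extraction path crosses only that-complement boundaries, which are transparent.
So A is grammatical.

A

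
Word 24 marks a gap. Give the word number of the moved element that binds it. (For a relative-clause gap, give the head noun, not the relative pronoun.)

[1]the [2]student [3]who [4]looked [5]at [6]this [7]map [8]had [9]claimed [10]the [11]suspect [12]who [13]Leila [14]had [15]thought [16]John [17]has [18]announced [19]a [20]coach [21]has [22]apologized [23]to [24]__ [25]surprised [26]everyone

11

The gap at 24 is the prepositional object of "apologized", inside a relative clause.
The relative pronoun is "who" (word 12); it is bound by the head noun immediately before it.
Its filler is the head noun "suspect", at word 11.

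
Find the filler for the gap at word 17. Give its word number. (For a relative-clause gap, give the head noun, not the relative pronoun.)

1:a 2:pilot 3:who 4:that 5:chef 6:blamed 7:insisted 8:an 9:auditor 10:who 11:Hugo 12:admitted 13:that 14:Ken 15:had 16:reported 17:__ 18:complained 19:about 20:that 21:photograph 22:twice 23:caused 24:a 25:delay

9

The gap at 17 is the subject of "complained", inside a relative clause.
The relative pronoun is "who" (word 10); it is bound by the head noun immediately before it.
Its filler is the head noun "auditor", at word 9.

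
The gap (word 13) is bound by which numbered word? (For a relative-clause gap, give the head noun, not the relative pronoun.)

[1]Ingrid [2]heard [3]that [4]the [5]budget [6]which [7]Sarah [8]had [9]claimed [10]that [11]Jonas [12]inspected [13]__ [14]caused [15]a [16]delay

5

The gap at 13 is the object of "inspected", inside a relative clause.
The relative pronoun is "which" (word 6); it is bound by the head noun immediately before it.
Its filler is the head noun "budget", at word 5.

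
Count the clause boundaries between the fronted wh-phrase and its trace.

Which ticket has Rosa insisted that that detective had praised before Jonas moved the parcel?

"which ticket" is extracted from the object of "praised".
Boundaries crossed, outermost first: [that] — 1 in total.

1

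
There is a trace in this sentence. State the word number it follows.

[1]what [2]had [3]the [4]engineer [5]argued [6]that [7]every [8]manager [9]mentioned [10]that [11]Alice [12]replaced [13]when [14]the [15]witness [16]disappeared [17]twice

The displaced element is "what" (word 1).
It is linked across 2 clause boundaries (that → that).
It functions as the direct object of "replaced", so the gap sits immediately after word 12 ("replaced").
Base order: The engineer had argued that every manager mentioned that Alice replaced what when the witness disappeared twice.

12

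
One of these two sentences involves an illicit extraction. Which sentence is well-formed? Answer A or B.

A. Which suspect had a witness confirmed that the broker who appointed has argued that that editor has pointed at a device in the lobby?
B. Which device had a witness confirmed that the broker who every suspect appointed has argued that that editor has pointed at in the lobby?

B

In A, the wh-phrase is extracted from inside a complex-NP island (relative clause) (introduced by "who"), which blocks movement.
In B, the extraction path crosses only that-complement boundaries, which are transparent.
So B is grammatical.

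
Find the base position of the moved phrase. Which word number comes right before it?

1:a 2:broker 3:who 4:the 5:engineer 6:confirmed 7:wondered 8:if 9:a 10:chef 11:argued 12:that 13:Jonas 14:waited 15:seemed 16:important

6

The displaced element is "a broker" (word 2).
It is linked across 1 clause boundary (Ø).
It functions as the subject of "wondered", so the gap sits immediately after word 6 ("confirmed").
Base order: The engineer confirmed that a broker wondered if a chef argued that Jonas waited.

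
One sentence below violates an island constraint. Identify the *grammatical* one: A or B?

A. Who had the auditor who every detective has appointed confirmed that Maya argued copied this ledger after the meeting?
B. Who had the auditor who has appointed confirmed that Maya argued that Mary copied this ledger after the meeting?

A

In B, the wh-phrase is extracted from inside a complex-NP island (relative clause) (introduced by "who"), which blocks movement.
In A, the extraction path crosses only that-complement boundaries, which are transparent.
So A is grammatical.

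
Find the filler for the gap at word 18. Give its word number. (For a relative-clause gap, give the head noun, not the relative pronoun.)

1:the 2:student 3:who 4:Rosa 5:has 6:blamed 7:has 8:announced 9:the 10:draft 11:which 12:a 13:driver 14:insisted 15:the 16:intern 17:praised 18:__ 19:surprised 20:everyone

The gap at 18 is the object of "praised", inside a relative clause.
The relative pronoun is "which" (word 11); it is bound by the head noun immediately before it.
Its filler is the head noun "draft", at word 10.

10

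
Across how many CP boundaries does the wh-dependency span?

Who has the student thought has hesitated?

1

"who" is extracted from the subject of "hesitated".
Boundaries crossed, outermost first: [Ø] — 1 in total.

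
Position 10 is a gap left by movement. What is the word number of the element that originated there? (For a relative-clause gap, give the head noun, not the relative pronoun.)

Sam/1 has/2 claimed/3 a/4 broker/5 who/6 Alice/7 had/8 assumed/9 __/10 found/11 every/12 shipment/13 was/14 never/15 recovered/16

5

The gap at 10 is the subject of "found", inside a relative clause.
The relative pronoun is "who" (word 6); it is bound by the head noun immediately before it.
Its filler is the head noun "broker", at word 5.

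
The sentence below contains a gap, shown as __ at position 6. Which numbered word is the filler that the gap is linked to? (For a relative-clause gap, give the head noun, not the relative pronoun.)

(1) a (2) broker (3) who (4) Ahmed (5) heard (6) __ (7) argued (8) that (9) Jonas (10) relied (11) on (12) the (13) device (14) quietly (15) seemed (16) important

2

The gap at 6 is the subject of "argued", inside a relative clause.
The relative pronoun is "who" (word 3); it is bound by the head noun immediately before it.
Its filler is the head noun "broker", at word 2.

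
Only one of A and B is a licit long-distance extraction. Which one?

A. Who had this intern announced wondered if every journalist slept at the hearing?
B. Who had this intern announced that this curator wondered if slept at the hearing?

In B, the wh-phrase is extracted from inside a wh-island (introduced by "if"), which blocks movement.
In A, the extraction path crosses only that-complement boundaries, which are transparent.
So A is grammatical.

A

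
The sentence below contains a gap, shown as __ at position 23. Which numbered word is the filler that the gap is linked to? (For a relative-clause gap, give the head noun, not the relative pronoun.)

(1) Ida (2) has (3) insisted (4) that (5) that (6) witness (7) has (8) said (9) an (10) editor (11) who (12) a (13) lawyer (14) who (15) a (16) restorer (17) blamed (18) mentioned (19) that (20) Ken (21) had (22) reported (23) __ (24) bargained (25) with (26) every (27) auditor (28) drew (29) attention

10

The gap at 23 is the subject of "bargained", inside a relative clause.
The relative pronoun is "who" (word 11); it is bound by the head noun immediately before it.
Its filler is the head noun "editor", at word 10.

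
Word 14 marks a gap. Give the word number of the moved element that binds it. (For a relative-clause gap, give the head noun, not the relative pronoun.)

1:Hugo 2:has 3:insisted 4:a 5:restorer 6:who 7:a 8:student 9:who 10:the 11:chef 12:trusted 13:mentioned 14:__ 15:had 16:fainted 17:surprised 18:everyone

5

The gap at 14 is the subject of "fainted", inside a relative clause.
The relative pronoun is "who" (word 6); it is bound by the head noun immediately before it.
Its filler is the head noun "restorer", at word 5.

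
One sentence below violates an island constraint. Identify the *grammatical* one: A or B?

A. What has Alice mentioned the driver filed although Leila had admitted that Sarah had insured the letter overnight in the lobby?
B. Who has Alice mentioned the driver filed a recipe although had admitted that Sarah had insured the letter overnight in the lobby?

In B, the wh-phrase is extracted from inside an adjunct island (introduced by "although"), which blocks movement.
In A, the extraction path crosses only that-complement boundaries, which are transparent.
So A is grammatical.

A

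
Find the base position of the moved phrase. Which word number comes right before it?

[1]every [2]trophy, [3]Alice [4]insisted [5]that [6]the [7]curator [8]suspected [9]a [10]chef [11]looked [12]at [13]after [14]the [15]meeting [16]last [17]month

The displaced element is "every trophy" (word 2).
It is linked across 2 clause boundaries (that → Ø).
It functions as the object of the preposition "at" of "looked", so the gap sits immediately after word 12 ("at").
Base order: Alice insisted that the curator suspected a chef looked at every trophy after the meeting last month.

12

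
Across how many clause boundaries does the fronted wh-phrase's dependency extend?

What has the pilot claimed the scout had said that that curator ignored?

2

"what" is extracted from the object of "ignored".
Boundaries crossed, outermost first: [Ø], [that] — 2 in total.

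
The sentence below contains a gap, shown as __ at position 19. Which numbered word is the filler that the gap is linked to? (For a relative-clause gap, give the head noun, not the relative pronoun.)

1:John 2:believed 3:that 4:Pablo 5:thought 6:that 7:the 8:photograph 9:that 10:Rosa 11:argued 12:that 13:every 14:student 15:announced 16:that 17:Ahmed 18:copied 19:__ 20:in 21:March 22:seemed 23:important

8

The gap at 19 is the object of "copied", inside a relative clause.
The relative pronoun is "that" (word 9); it is bound by the head noun immediately before it.
Its filler is the head noun "photograph", at word 8.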